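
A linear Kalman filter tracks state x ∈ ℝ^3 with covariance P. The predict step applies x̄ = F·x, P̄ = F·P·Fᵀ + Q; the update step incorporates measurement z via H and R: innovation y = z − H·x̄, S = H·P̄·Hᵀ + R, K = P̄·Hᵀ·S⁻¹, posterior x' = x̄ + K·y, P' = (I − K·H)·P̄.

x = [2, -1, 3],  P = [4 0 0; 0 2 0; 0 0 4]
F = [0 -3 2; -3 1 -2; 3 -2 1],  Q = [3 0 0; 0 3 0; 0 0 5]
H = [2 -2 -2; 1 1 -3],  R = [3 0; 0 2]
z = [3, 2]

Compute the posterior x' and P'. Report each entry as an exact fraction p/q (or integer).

x̄ = F·x = [9, -13, 11]
P̄ = F·P·Fᵀ + Q = [37 -22 20; -22 57 -48; 20 -48 53]
y = z − H·x̄ = [-19, 39]
S = H·P̄·Hᵀ + R = [223 -74; -74 697]
K = P̄·Hᵀ·S⁻¹ = [17012/49985 -1421/49985; -29968/149955 35329/149955; 544/11535 -3037/11535]
x' = x̄ + K·y = [71218/49985, -2192/149955, -1894/11535]
P' = (I − K·H)·P̄ = [458564/49985 209433/49985 17201/3845; 209433/49985 365528/149955 23671/11535; 17201/3845 23671/11535 27116/11535]

x' = [71218/49985, -2192/149955, -1894/11535]
P' = [458564/49985 209433/49985 17201/3845; 209433/49985 365528/149955 23671/11535; 17201/3845 23671/11535 27116/11535]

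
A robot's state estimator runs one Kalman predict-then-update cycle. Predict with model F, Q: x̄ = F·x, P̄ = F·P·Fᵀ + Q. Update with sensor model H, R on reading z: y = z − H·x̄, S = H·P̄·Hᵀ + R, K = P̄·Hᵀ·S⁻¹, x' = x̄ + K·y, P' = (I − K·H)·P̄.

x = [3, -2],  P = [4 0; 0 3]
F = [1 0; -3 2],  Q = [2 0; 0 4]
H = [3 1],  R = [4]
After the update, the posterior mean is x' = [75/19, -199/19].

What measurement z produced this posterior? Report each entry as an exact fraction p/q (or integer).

z = [2]

x̄ = F·x = [3, -13]
P̄ = F·P·Fᵀ + Q = [6 -12; -12 52]
S = H·P̄·Hᵀ + R = [38]
K = P̄·Hᵀ·S⁻¹ = [3/19; 8/19]
x' − x̄ = [18/19, 48/19] = K·y
y = (KᵀK)⁻¹·Kᵀ·(x' − x̄) = [6]
z = y + H·x̄ = [6] + [-4] = [2]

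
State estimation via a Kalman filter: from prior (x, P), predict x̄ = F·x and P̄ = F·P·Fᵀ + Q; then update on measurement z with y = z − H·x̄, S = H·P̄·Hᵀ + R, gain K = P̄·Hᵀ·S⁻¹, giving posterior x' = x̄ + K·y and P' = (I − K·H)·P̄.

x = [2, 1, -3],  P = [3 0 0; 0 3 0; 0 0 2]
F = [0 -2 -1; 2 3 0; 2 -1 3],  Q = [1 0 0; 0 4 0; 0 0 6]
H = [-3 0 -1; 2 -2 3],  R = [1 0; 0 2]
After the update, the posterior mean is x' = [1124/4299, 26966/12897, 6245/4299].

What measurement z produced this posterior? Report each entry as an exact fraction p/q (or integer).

x̄ = F·x = [1, 7, -6]
P̄ = F·P·Fᵀ + Q = [15 -18 0; -18 43 3; 0 3 39]
S = H·P̄·Hᵀ + R = [175 -309; -309 693]
K = P̄·Hᵀ·S⁻¹ = [-1199/2866 -785/8598; 71/4299 -2008/12897; 404/1433 1229/4299]
x' − x̄ = [-3175/4299, -63313/12897, 32039/4299] = K·y
y = (KᵀK)⁻¹·Kᵀ·(x' − x̄) = [-5, 31]
z = y + H·x̄ = [-5, 31] + [3, -30] = [-2, 1]

z = [-2, 1]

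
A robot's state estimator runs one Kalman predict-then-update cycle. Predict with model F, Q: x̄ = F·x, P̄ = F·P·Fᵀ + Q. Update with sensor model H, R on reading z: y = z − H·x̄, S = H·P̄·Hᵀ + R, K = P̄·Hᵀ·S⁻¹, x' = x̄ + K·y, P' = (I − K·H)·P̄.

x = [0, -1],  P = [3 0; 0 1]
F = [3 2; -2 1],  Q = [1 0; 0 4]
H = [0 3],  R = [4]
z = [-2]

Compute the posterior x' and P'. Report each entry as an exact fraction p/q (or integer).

x' = [-362/157, -106/157]
P' = [2720/157 -64/157; -64/157 68/157]

x̄ = F·x = [-2, -1]
P̄ = F·P·Fᵀ + Q = [32 -16; -16 17]
y = z − H·x̄ = [1]
S = H·P̄·Hᵀ + R = [157]
K = P̄·Hᵀ·S⁻¹ = [-48/157; 51/157]
x' = x̄ + K·y = [-362/157, -106/157]
P' = (I − K·H)·P̄ = [2720/157 -64/157; -64/157 68/157]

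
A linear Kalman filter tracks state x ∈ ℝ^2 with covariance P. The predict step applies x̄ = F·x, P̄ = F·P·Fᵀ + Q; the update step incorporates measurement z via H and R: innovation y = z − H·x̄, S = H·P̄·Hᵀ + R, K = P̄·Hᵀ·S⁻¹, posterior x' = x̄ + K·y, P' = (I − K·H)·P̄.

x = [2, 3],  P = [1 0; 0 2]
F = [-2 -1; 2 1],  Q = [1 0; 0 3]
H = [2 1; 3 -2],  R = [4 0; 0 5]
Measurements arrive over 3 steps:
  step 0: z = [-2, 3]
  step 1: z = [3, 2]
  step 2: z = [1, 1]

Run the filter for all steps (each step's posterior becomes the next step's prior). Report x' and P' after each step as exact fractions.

step 0: x̄ = F·x = [-7, 7]
step 0: P̄ = F·P·Fᵀ + Q = [7 -6; -6 9]
step 0: y = z − H·x̄ = [5, 38]
step 0: S = H·P̄·Hᵀ + R = [17 30; 30 176]
step 0: K = P̄·Hᵀ·S⁻¹ = [209/1046 321/2092; 138/523 -261/1046]
step 0: x' = x̄ + K·y = [-89/523, -608/523]
step 0: P' = (I − K·H)·P̄ = [707/2092 129/1046; 129/1046 423/523]
step 1: x̄ = F·x = [786/523, -786/523]
step 1: P̄ = F·P·Fᵀ + Q = [1911/523 -1388/523; -1388/523 2957/523]
step 1: y = z − H·x̄ = [783/523, -2884/523]
step 1: S = H·P̄·Hᵀ + R = [7141/523 6940/523; 6940/523 48298/523]
step 1: K = P̄·Hᵀ·S⁻¹ = [18644/94561 27961/189122; 75223/283683 -70003/283683]
step 1: x' = x̄ + K·y = [92932/94561, 72301/283683]
step 1: P' = (I − K·H)·P̄ = [62587/189122 11989/94561; 11989/94561 228958/283683]
step 2: x̄ = F·x = [-629893/283683, 629893/283683]
step 2: P̄ = F·P·Fᵀ + Q = [1032031/283683 -748348/283683; -748348/283683 1599397/283683]
step 2: y = z − H·x̄ = [913576/283683, 3433148/283683]
step 2: S = H·P̄·Hᵀ + R = [3868861/283683 3741740/283683; 3741740/283683 26084458/283683]
step 2: K = P̄·Hᵀ·S⁻¹ = [30200372/153193043 45282243/306386086; 40623383/153193043 -37798763/153193043]
step 2: x' = x̄ + K·y = [31110185/153193043, 13532801/153193043]
step 2: P' = (I − K·H)·P̄ = [101373881/306386086 19427607/153193043; 19427607/153193043 123638318/153193043]

step 0: x' = [-89/523, -608/523], P' = [707/2092 129/1046; 129/1046 423/523]
step 1: x' = [92932/94561, 72301/283683], P' = [62587/189122 11989/94561; 11989/94561 228958/283683]
step 2: x' = [31110185/153193043, 13532801/153193043], P' = [101373881/306386086 19427607/153193043; 19427607/153193043 123638318/153193043]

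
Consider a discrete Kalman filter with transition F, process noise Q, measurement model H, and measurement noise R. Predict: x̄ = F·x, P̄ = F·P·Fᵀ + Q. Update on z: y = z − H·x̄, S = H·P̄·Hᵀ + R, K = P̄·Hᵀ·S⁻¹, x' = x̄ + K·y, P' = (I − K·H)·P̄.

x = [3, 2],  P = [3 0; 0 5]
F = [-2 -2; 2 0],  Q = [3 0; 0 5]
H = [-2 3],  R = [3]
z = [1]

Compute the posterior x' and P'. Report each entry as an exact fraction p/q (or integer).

x̄ = F·x = [-10, 6]
P̄ = F·P·Fᵀ + Q = [35 -12; -12 17]
y = z − H·x̄ = [-37]
S = H·P̄·Hᵀ + R = [440]
K = P̄·Hᵀ·S⁻¹ = [-53/220; 15/88]
x' = x̄ + K·y = [-239/220, -27/88]
P' = (I − K·H)·P̄ = [1041/110 267/44; 267/44 371/88]

x' = [-239/220, -27/88]
P' = [1041/110 267/44; 267/44 371/88]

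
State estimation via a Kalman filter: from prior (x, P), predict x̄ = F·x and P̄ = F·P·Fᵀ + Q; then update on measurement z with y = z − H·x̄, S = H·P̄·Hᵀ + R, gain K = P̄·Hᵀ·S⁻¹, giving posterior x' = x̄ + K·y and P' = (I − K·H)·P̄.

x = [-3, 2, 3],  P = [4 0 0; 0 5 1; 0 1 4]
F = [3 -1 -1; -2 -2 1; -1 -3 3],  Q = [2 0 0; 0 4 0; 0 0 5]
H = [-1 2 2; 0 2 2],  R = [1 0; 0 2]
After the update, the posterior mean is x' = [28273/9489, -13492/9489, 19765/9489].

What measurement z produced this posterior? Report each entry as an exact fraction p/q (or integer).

x̄ = F·x = [-14, 5, 6]
P̄ = F·P·Fᵀ + Q = [49 -17 -9; -17 40 41; -9 41 72]
S = H·P̄·Hᵀ + R = [930 828; 828 778]
K = P̄·Hᵀ·S⁻¹ = [-17761/18978 2939/3163; 2563/18978 204/3163; -2149/18978 1300/3163]
x' − x̄ = [161119/9489, -60937/9489, -37169/9489] = K·y
y = (KᵀK)⁻¹·Kᵀ·(x' − x̄) = [-38, -20]
z = y + H·x̄ = [-38, -20] + [36, 22] = [-2, 2]

z = [-2, 2]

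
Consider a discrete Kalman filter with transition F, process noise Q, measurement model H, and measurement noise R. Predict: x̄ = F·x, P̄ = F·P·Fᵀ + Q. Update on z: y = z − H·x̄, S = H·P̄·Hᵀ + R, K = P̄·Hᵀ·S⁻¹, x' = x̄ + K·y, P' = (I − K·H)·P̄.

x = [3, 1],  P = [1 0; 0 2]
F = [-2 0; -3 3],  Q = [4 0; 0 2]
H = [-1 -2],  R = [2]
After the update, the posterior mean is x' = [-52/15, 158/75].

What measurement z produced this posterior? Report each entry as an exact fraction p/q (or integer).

z = [-1]

x̄ = F·x = [-6, -6]
P̄ = F·P·Fᵀ + Q = [8 6; 6 29]
S = H·P̄·Hᵀ + R = [150]
K = P̄·Hᵀ·S⁻¹ = [-2/15; -32/75]
x' − x̄ = [38/15, 608/75] = K·y
y = (KᵀK)⁻¹·Kᵀ·(x' − x̄) = [-19]
z = y + H·x̄ = [-19] + [18] = [-1]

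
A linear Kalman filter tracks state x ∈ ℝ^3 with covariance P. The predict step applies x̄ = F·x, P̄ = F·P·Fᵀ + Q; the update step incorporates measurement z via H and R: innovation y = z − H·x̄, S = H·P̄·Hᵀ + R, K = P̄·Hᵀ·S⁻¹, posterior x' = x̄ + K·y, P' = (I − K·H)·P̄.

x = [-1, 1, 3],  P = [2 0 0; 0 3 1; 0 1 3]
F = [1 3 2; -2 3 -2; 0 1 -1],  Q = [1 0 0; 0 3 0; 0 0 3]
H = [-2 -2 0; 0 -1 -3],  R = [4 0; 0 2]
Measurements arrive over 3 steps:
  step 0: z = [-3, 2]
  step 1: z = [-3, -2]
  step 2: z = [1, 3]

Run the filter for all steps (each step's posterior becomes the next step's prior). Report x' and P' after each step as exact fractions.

step 0: x̄ = F·x = [8, -1, -2]
step 0: P̄ = F·P·Fᵀ + Q = [54 11 2; 11 38 10; 2 10 7]
step 0: y = z − H·x̄ = [11, -5]
step 0: S = H·P̄·Hᵀ + R = [460 170; 170 163]
step 0: K = P̄·Hᵀ·S⁻¹ = [-305/768 119/384; -2207/23040 -731/2304; 679/23040 -509/2304]
step 0: x' = x̄ + K·y = [533/256, -3589/7680, -4387/7680]
step 0: P' = (I − K·H)·P̄ = [489/64 -2629/384 797/384; -2629/384 81077/11520 -24589/11520; 797/384 -24589/11520 9893/11520]
step 1: x̄ = F·x = [-3551/7680, -33973/7680, 133/1280]
step 1: P̄ = F·P·Fᵀ + Q = [196157/11520 607231/11520 24209/1920; 607231/11520 2588693/11520 98587/1920; 24209/1920 98587/1920 4853/320]
step 1: y = z − H·x̄ = [-4087/320, -46939/7680]
step 1: S = H·P̄·Hᵀ + R = [27853/20 450521/480; 450521/480 7733237/11520]
step 1: K = P̄·Hᵀ·S⁻¹ = [-49835661/310616968 3473270/38827121; -48869793/155308484 -4824833/38827121; 14487847/155308484 -10665624/38827121]
step 1: x' = x̄ + K·y = [323050117/310616968, 55095895/155308484, 91847283/155308484]
step 1: P' = (I − K·H)·P̄ = [426897523/155308484 -188530931/77654242 58212617/77654242; -188530931/77654242 118700362/38827121 -36350232/38827121; 58212617/77654242 -36350232/38827121 19227160/38827121]
step 2: x̄ = F·x = [1021014619/310616968, -170728499/77654242, -9187847/38827121]
step 2: P̄ = F·P·Fᵀ + Q = [1621572227/155308484 886104402/38827121 230625224/38827121; 886104402/38827121 3488829622/38827121 823050114/38827121; 230625224/38827121 823050114/38827121 327109349/38827121]
step 2: y = z − H·x̄ = [493409107/155308484, 7107145/77654242]
step 2: S = H·P̄·Hᵀ + R = [22821034415/38827121 15071920076/38827121; 15071920076/38827121 11448768689/38827121]
step 2: K = P̄·Hᵀ·S⁻¹ = [-298189596827/1757017703358 75193712620/878508851679; -267262090048/878508851679 -105337552772/878508851679; 79039416632/878508851679 -242509743359/878508851679]
step 2: x' = x̄ + K·y = [4841838313693/1757017703358, -5580375672449/1757017703358, 42048501211/1757017703358]
step 2: P' = (I − K·H)·P̄ = [2309840650837/878508851679 -2011651054010/878508851679 620421209590/878508851679; -2011651054010/878508851679 2546175234106/878508851679 -778500042854/878508851679; 620421209590/878508851679 -778500042854/878508851679 421173176524/878508851679]

step 0: x' = [533/256, -3589/7680, -4387/7680], P' = [489/64 -2629/384 797/384; -2629/384 81077/11520 -24589/11520; 797/384 -24589/11520 9893/11520]
step 1: x' = [323050117/310616968, 55095895/155308484, 91847283/155308484], P' = [426897523/155308484 -188530931/77654242 58212617/77654242; -188530931/77654242 118700362/38827121 -36350232/38827121; 58212617/77654242 -36350232/38827121 19227160/38827121]
step 2: x' = [4841838313693/1757017703358, -5580375672449/1757017703358, 42048501211/1757017703358], P' = [2309840650837/878508851679 -2011651054010/878508851679 620421209590/878508851679; -2011651054010/878508851679 2546175234106/878508851679 -778500042854/878508851679; 620421209590/878508851679 -778500042854/878508851679 421173176524/878508851679]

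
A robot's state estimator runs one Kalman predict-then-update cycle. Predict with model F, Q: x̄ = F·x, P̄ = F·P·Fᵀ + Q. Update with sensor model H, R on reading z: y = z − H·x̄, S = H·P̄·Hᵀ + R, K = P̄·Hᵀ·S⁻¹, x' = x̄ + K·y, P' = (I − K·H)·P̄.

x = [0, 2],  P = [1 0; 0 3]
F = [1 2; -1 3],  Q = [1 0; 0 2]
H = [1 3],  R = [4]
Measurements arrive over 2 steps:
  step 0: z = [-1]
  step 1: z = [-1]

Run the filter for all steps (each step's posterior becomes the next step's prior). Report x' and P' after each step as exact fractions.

step 0: x̄ = F·x = [4, 6]
step 0: P̄ = F·P·Fᵀ + Q = [14 17; 17 30]
step 0: y = z − H·x̄ = [-23]
step 0: S = H·P̄·Hᵀ + R = [390]
step 0: K = P̄·Hᵀ·S⁻¹ = [1/6; 107/390]
step 0: x' = x̄ + K·y = [1/6, -121/390]
step 0: P' = (I − K·H)·P̄ = [19/6 -5/6; -5/6 251/390]
step 1: x̄ = F·x = [-59/130, -214/195]
step 1: P̄ = F·P·Fᵀ + Q = [443/130 -9/65; -9/65 3112/195]
step 1: y = z − H·x̄ = [357/130]
step 1: S = H·P̄·Hᵀ + R = [19527/130]
step 1: K = P̄·Hᵀ·S⁻¹ = [389/19527; 6206/19527]
step 1: x' = x̄ + K·y = [-2598/6509, -4387/19527]
step 1: P' = (I − K·H)·P̄ = [65378/19527 -21274/19527; -21274/19527 5122/6509]

step 0: x' = [1/6, -121/390], P' = [19/6 -5/6; -5/6 251/390]
step 1: x' = [-2598/6509, -4387/19527], P' = [65378/19527 -21274/19527; -21274/19527 5122/6509]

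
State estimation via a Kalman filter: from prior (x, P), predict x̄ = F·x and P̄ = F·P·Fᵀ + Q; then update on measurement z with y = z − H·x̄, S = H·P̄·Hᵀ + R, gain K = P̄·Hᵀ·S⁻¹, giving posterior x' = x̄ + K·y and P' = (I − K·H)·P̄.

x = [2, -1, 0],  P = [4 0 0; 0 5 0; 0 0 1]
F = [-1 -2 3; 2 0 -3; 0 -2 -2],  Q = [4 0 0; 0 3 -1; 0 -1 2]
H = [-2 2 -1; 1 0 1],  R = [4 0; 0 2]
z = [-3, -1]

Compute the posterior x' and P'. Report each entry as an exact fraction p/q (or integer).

x̄ = F·x = [0, 4, 2]
P̄ = F·P·Fᵀ + Q = [37 -17 14; -17 28 5; 14 5 26]
y = z − H·x̄ = [-9, -3]
S = H·P̄·Hᵀ + R = [462 -166; -166 93]
K = P̄·Hᵀ·S⁻¹ = [-288/1541 331/1541; 5913/15410 4283/7705; 1274/7705 5588/7705]
x' = x̄ + K·y = [1599/1541, -3455/3082, -2564/1541]
P' = (I − K·H)·P̄ = [5000/1541 2255/1541 -4338/1541; 2255/1541 31667/15410 -2709/7705; -4338/1541 -2709/7705 32866/7705]

x' = [1599/1541, -3455/3082, -2564/1541]
P' = [5000/1541 2255/1541 -4338/1541; 2255/1541 31667/15410 -2709/7705; -4338/1541 -2709/7705 32866/7705]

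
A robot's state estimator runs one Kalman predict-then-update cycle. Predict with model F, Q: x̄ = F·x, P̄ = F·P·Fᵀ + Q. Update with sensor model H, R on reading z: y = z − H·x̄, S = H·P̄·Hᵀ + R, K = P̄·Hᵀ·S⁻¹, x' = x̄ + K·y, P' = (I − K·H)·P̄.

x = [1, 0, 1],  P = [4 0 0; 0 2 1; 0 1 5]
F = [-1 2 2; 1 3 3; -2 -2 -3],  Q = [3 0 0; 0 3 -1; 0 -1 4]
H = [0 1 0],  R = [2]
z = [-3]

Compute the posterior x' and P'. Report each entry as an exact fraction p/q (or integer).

x̄ = F·x = [1, 4, -5]
P̄ = F·P·Fᵀ + Q = [43 50 -40; 50 88 -81; -40 -81 85]
y = z − H·x̄ = [-7]
S = H·P̄·Hᵀ + R = [90]
K = P̄·Hᵀ·S⁻¹ = [5/9; 44/45; -9/10]
x' = x̄ + K·y = [-26/9, -128/45, 13/10]
P' = (I − K·H)·P̄ = [137/9 10/9 5; 10/9 88/45 -9/5; 5 -9/5 121/10]

x' = [-26/9, -128/45, 13/10]
P' = [137/9 10/9 5; 10/9 88/45 -9/5; 5 -9/5 121/10]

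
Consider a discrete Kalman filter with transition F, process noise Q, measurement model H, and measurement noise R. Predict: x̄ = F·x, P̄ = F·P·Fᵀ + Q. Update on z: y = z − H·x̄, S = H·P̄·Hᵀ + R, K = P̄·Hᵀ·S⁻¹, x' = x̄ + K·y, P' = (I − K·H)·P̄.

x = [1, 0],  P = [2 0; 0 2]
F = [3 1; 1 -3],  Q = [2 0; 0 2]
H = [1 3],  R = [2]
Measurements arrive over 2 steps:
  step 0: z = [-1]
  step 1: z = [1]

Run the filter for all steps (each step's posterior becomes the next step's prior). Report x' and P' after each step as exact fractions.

step 0: x̄ = F·x = [3, 1]
step 0: P̄ = F·P·Fᵀ + Q = [22 0; 0 22]
step 0: y = z − H·x̄ = [-7]
step 0: S = H·P̄·Hᵀ + R = [222]
step 0: K = P̄·Hᵀ·S⁻¹ = [11/111; 11/37]
step 0: x' = x̄ + K·y = [256/111, -40/37]
step 0: P' = (I − K·H)·P̄ = [2200/111 -242/37; -242/37 88/37]
step 1: x̄ = F·x = [216/37, 616/111]
step 1: P̄ = F·P·Fᵀ + Q = [5310/37 3872/37; 3872/37 9154/111]
step 1: y = z − H·x̄ = [-795/37]
step 1: S = H·P̄·Hᵀ + R = [56078/37]
step 1: K = P̄·Hᵀ·S⁻¹ = [8463/28039; 6513/28039]
step 1: x' = x̄ + K·y = [-18153/28039, 46987/84117]
step 1: P' = (I − K·H)·P̄ = [152496/28039 -45190/28039; -45190/28039 58216/84117]

step 0: x' = [256/111, -40/37], P' = [2200/111 -242/37; -242/37 88/37]
step 1: x' = [-18153/28039, 46987/84117], P' = [152496/28039 -45190/28039; -45190/28039 58216/84117]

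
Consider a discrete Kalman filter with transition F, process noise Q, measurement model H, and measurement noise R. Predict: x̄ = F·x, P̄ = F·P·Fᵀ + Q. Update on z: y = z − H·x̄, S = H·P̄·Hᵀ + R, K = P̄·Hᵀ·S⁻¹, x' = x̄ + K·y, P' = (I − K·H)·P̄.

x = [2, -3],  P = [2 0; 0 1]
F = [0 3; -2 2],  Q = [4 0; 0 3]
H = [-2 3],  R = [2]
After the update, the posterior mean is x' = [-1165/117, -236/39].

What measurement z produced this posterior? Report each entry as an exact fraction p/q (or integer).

x̄ = F·x = [-9, -10]
P̄ = F·P·Fᵀ + Q = [13 6; 6 15]
S = H·P̄·Hᵀ + R = [117]
K = P̄·Hᵀ·S⁻¹ = [-8/117; 11/39]
x' − x̄ = [-112/117, 154/39] = K·y
y = (KᵀK)⁻¹·Kᵀ·(x' − x̄) = [14]
z = y + H·x̄ = [14] + [-12] = [2]

z = [2]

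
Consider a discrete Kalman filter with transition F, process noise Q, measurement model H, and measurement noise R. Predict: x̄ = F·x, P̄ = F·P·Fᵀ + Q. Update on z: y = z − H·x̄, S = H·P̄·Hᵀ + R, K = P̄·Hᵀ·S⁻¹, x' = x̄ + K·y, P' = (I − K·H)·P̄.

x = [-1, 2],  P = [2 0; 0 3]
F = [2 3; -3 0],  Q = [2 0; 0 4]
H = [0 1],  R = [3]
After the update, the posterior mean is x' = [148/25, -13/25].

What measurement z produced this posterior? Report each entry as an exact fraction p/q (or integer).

z = [-1]

x̄ = F·x = [4, 3]
P̄ = F·P·Fᵀ + Q = [37 -12; -12 22]
S = H·P̄·Hᵀ + R = [25]
K = P̄·Hᵀ·S⁻¹ = [-12/25; 22/25]
x' − x̄ = [48/25, -88/25] = K·y
y = (KᵀK)⁻¹·Kᵀ·(x' − x̄) = [-4]
z = y + H·x̄ = [-4] + [3] = [-1]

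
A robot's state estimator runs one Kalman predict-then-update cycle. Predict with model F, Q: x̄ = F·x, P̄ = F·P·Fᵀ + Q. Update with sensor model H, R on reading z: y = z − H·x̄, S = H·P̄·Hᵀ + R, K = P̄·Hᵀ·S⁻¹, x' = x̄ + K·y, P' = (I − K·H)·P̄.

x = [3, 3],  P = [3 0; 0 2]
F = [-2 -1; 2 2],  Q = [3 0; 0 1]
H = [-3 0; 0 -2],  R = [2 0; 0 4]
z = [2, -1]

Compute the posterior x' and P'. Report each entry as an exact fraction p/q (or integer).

x̄ = F·x = [-9, 12]
P̄ = F·P·Fᵀ + Q = [17 -16; -16 21]
y = z − H·x̄ = [-25, 23]
S = H·P̄·Hᵀ + R = [155 -96; -96 88]
K = P̄·Hᵀ·S⁻¹ = [-177/553 8/553; 24/553 -951/2212]
x' = x̄ + K·y = [-368/553, 2271/2212]
P' = (I − K·H)·P̄ = [118/553 -16/553; -16/553 951/1106]

x' = [-368/553, 2271/2212]
P' = [118/553 -16/553; -16/553 951/1106]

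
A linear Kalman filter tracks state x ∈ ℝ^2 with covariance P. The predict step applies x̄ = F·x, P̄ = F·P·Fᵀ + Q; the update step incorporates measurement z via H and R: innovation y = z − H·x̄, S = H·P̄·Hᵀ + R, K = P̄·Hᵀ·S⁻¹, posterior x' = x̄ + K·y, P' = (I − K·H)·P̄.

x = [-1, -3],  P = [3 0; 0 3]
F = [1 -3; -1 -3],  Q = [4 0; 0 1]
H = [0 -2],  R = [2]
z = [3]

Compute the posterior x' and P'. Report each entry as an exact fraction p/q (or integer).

x' = [-16/21, -83/63]
P' = [110/7 8/21; 8/21 31/63]

x̄ = F·x = [8, 10]
P̄ = F·P·Fᵀ + Q = [34 24; 24 31]
y = z − H·x̄ = [23]
S = H·P̄·Hᵀ + R = [126]
K = P̄·Hᵀ·S⁻¹ = [-8/21; -31/63]
x' = x̄ + K·y = [-16/21, -83/63]
P' = (I − K·H)·P̄ = [110/7 8/21; 8/21 31/63]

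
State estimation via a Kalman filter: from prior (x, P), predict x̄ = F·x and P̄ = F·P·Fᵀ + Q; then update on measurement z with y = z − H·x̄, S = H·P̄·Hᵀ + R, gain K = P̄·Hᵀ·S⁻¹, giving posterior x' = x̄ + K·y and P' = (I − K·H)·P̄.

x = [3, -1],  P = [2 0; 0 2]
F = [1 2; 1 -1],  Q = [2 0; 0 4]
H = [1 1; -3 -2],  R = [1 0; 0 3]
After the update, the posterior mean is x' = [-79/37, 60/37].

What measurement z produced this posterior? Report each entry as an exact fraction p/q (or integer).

z = [-1, 3]

x̄ = F·x = [1, 4]
P̄ = F·P·Fᵀ + Q = [12 -2; -2 8]
S = H·P̄·Hᵀ + R = [17 -42; -42 119]
K = P̄·Hᵀ·S⁻¹ = [-22/37 -124/259; 42/37 82/259]
x' − x̄ = [-116/37, -88/37] = K·y
y = (KᵀK)⁻¹·Kᵀ·(x' − x̄) = [-6, 14]
z = y + H·x̄ = [-6, 14] + [5, -11] = [-1, 3]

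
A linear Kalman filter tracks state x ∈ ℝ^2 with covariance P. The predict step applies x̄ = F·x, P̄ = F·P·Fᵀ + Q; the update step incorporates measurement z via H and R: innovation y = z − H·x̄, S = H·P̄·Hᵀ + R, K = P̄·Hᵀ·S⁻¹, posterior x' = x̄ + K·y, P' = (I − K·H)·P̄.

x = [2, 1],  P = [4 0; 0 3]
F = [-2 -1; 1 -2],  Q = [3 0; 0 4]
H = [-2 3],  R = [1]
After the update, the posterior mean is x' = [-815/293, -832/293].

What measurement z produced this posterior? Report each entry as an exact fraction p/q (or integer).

x̄ = F·x = [-5, 0]
P̄ = F·P·Fᵀ + Q = [22 -2; -2 20]
S = H·P̄·Hᵀ + R = [293]
K = P̄·Hᵀ·S⁻¹ = [-50/293; 64/293]
x' − x̄ = [650/293, -832/293] = K·y
y = (KᵀK)⁻¹·Kᵀ·(x' − x̄) = [-13]
z = y + H·x̄ = [-13] + [10] = [-3]

z = [-3]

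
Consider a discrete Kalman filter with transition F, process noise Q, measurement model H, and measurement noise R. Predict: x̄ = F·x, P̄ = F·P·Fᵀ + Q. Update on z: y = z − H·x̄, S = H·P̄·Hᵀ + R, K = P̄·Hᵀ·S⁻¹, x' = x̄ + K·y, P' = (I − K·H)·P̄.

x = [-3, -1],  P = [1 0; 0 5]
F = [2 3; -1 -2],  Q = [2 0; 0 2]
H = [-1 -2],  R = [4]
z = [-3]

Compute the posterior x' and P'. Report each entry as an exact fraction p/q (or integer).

x' = [-197/19, 123/19]
P' = [800/19 -426/19; -426/19 241/19]

x̄ = F·x = [-9, 5]
P̄ = F·P·Fᵀ + Q = [51 -32; -32 23]
y = z − H·x̄ = [-2]
S = H·P̄·Hᵀ + R = [19]
K = P̄·Hᵀ·S⁻¹ = [13/19; -14/19]
x' = x̄ + K·y = [-197/19, 123/19]
P' = (I − K·H)·P̄ = [800/19 -426/19; -426/19 241/19]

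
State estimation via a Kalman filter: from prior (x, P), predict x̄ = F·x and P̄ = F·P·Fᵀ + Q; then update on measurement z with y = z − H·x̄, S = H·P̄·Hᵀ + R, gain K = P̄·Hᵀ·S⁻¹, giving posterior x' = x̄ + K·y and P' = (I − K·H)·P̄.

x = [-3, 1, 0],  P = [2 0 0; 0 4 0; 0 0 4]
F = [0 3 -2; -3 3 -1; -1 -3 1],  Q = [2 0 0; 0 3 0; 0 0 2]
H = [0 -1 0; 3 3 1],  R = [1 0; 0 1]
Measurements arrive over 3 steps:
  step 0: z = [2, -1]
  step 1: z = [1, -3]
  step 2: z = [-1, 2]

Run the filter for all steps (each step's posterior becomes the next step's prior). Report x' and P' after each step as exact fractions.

step 0: x̄ = F·x = [3, 12, 0]
step 0: P̄ = F·P·Fᵀ + Q = [54 44 -44; 44 61 -34; -44 -34 44]
step 0: y = z − H·x̄ = [14, -46]
step 0: S = H·P̄·Hᵀ + R = [62 -281; -281 1404]
step 0: K = P̄·Hᵀ·S⁻¹ = [8474/8087 3136/8087; -6683/8087 281/8087; -5654/8087 -2226/8087]
step 0: x' = x̄ + K·y = [-1359/8087, -9444/8087, 23240/8087]
step 0: P' = (I − K·H)·P̄ = [25554/8087 -8474/8087 -48104/8087; -8474/8087 6683/8087 5654/8087; -48104/8087 5654/8087 125124/8087]
step 1: x̄ = F·x = [-74812/8087, -47495/8087, 52931/8087]
step 1: P̄ = F·P·Fᵀ + Q = [508969/8087 47151/8087 -330295/8087; 47151/8087 269502/8087 -29321/8087; -330295/8087 -29321/8087 238439/8087]
step 1: y = z − H·x̄ = [-39408/8087, 289729/8087]
step 1: S = H·P̄·Hᵀ + R = [277589/8087 -920638/8087; -920638/8087 5943787/8087]
step 1: K = P̄·Hᵀ·S⁻¹ = [117672559/99215477 40561781/99215477; -93271690/99215477 920638/99215477; -74123245/99215477 -25509369/99215477]
step 1: x' = x̄ + K·y = [-38064081/99215477, -95196339/99215477, 96676058/99215477]
step 1: P' = (I − K·H)·P̄ = [219077711/99215477 -117672559/99215477 -263653675/99215477; -117672559/99215477 93271690/99215477 74123245/99215477; -263653675/99215477 74123245/99215477 543081921/99215477]
step 2: x̄ = F·x = [-478941133/99215477, -268072832/99215477, 420329156/99215477]
step 2: P̄ = F·P·Fᵀ + Q = [2320724908/99215477 735630828/99215477 -1432789520/99215477; 735630828/99215477 3743317503/99215477 -459282532/99215477; -1432789520/99215477 -459282532/99215477 1176568322/99215477]
step 2: y = z − H·x̄ = [-367288309/99215477, 2019143693/99215477]
step 2: S = H·P̄·Hᵀ + R = [3842532980/99215477 -12977562461/99215477; -12977562461/99215477 57741088090/99215477]
step 2: K = P̄·Hᵀ·S⁻¹ = [583799062624/538775899427 203397773716/538775899427; -481034811337/538775899427 12977562461/538775899427; -321270316322/538775899427 -114192642084/538775899427]
step 2: x' = x̄ + K·y = [-622636509047/538775899427, 589130309246/538775899427, 1147912610874/538775899427]
step 2: P' = (I − K·H)·P̄ = [1071098805140/538775899427 -583799062624/538775899427 -1258501453832/538775899427; -583799062624/538775899427 481034811337/538775899427 321270316322/538775899427; -1258501453832/538775899427 321270316322/538775899427 2697500770446/538775899427]

step 0: x' = [-1359/8087, -9444/8087, 23240/8087], P' = [25554/8087 -8474/8087 -48104/8087; -8474/8087 6683/8087 5654/8087; -48104/8087 5654/8087 125124/8087]
step 1: x' = [-38064081/99215477, -95196339/99215477, 96676058/99215477], P' = [219077711/99215477 -117672559/99215477 -263653675/99215477; -117672559/99215477 93271690/99215477 74123245/99215477; -263653675/99215477 74123245/99215477 543081921/99215477]
step 2: x' = [-622636509047/538775899427, 589130309246/538775899427, 1147912610874/538775899427], P' = [1071098805140/538775899427 -583799062624/538775899427 -1258501453832/538775899427; -583799062624/538775899427 481034811337/538775899427 321270316322/538775899427; -1258501453832/538775899427 321270316322/538775899427 2697500770446/538775899427]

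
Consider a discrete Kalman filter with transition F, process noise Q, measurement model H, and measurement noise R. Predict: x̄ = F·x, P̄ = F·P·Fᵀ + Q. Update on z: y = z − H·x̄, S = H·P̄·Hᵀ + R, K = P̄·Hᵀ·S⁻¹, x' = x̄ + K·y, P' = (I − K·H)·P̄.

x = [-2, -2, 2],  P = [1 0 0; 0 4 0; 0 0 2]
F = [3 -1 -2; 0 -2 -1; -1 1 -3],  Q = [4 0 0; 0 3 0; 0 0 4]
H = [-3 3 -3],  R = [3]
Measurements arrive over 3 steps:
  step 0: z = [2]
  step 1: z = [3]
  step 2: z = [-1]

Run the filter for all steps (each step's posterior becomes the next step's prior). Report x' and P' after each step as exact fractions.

step 0: x̄ = F·x = [-8, 2, -6]
step 0: P̄ = F·P·Fᵀ + Q = [25 12 5; 12 21 -2; 5 -2 27]
step 0: y = z − H·x̄ = [-46]
step 0: S = H·P̄·Hᵀ + R = [570]
step 0: K = P̄·Hᵀ·S⁻¹ = [-9/95; 11/190; -17/95]
step 0: x' = x̄ + K·y = [-346/95, -63/95, 212/95]
step 0: P' = (I − K·H)·P̄ = [1889/95 1437/95 -443/95; 1437/95 3627/190 371/95; -443/95 371/95 831/95]
step 1: x̄ = F·x = [-1399/95, -86/95, -353/95]
step 1: P̄ = F·P·Fᵀ + Q = [41393/190 -149/95 13451/190; -149/95 9854/95 3152/95; 13451/190 3152/95 7607/190]
step 1: y = z − H·x̄ = [-4713/95]
step 1: S = H·P̄·Hᵀ + R = [376476/95]
step 1: K = P̄·Hᵀ·S⁻¹ = [-27571/125492; 6851/125492; -7377/125492]
step 1: x' = x̄ + K·y = [-480223/125492, -453485/125492, -100325/125492]
step 1: P' = (I − K·H)·P̄ = [3334369/125492 5768089/125492 2461291/125492; 5768089/125492 11534627/125492 5759687/125492; 2461291/125492 5759687/125492 3305773/125492]
step 2: x̄ = F·x = [-393267/62746, 1007295/125492, 327713/125492]
step 2: P̄ = F·P·Fᵀ + Q = [7081865/62746 4121707/31373 4949955/62746; 4121707/31373 72859505/125492 29643969/125492; 4949955/62746 29643969/125492 13796367/125492]
step 2: y = z − H·x̄ = [-1130960/31373]
step 2: S = H·P̄·Hᵀ + R = [63899232/31373]
step 2: K = P̄·Hᵀ·S⁻¹ = [-1894203/21299744; 6682177/21299744; 1486923/21299744]
step 2: x' = x̄ + K·y = [-2037954/665617, -8739575/2662468, 252607/2662468]
step 2: P' = (I − K·H)·P̄ = [2060910361/21299744 4008654037/21299744 1949637879/21299744; 4008654037/21299744 8096698841/21299744 4081362627/21299744; 1949637879/21299744 4081362627/21299744 2130237825/21299744]

step 0: x' = [-346/95, -63/95, 212/95], P' = [1889/95 1437/95 -443/95; 1437/95 3627/190 371/95; -443/95 371/95 831/95]
step 1: x' = [-480223/125492, -453485/125492, -100325/125492], P' = [3334369/125492 5768089/125492 2461291/125492; 5768089/125492 11534627/125492 5759687/125492; 2461291/125492 5759687/125492 3305773/125492]
step 2: x' = [-2037954/665617, -8739575/2662468, 252607/2662468], P' = [2060910361/21299744 4008654037/21299744 1949637879/21299744; 4008654037/21299744 8096698841/21299744 4081362627/21299744; 1949637879/21299744 4081362627/21299744 2130237825/21299744]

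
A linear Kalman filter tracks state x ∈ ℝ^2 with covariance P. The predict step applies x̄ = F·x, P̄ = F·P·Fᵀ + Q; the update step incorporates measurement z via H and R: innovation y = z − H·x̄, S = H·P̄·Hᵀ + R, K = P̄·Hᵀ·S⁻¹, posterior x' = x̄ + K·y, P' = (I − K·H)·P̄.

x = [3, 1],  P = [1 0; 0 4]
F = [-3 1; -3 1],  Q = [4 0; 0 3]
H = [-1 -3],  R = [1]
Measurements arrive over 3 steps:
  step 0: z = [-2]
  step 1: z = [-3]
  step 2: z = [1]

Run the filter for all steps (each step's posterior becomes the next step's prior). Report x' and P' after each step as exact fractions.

step 0: x̄ = F·x = [-8, -8]
step 0: P̄ = F·P·Fᵀ + Q = [17 13; 13 16]
step 0: y = z − H·x̄ = [-34]
step 0: S = H·P̄·Hᵀ + R = [240]
step 0: K = P̄·Hᵀ·S⁻¹ = [-7/30; -61/240]
step 0: x' = x̄ + K·y = [-1/15, 77/120]
step 0: P' = (I − K·H)·P̄ = [59/15 -37/30; -37/30 119/240]
step 1: x̄ = F·x = [101/120, 101/120]
step 1: P̄ = F·P·Fᵀ + Q = [11351/240 10391/240; 10391/240 11111/240]
step 1: y = z − H·x̄ = [11/30]
step 1: S = H·P̄·Hᵀ + R = [10871/15]
step 1: K = P̄·Hᵀ·S⁻¹ = [-10631/43484; -10931/43484]
step 1: x' = x̄ + K·y = [32701/43484, 32591/43484]
step 1: P' = (I − K·H)·P̄ = [43244/10871 -54115/43484; -54115/43484 10841/21742]
step 2: x̄ = F·x = [-16378/10871, -16378/10871]
step 2: P̄ = F·P·Fᵀ + Q = [519273/10871 475789/10871; 475789/10871 508402/10871]
step 2: y = z − H·x̄ = [-54641/10871]
step 2: S = H·P̄·Hᵀ + R = [7960496/10871]
step 2: K = P̄·Hᵀ·S⁻¹ = [-121665/497531; -2000995/7960496]
step 2: x' = x̄ + K·y = [-138043/497531, -1935483/7960496]
step 2: P' = (I − K·H)·P̄ = [1979253/497531 -619196/497531; -619196/497531 3969377/7960496]

step 0: x' = [-1/15, 77/120], P' = [59/15 -37/30; -37/30 119/240]
step 1: x' = [32701/43484, 32591/43484], P' = [43244/10871 -54115/43484; -54115/43484 10841/21742]
step 2: x' = [-138043/497531, -1935483/7960496], P' = [1979253/497531 -619196/497531; -619196/497531 3969377/7960496]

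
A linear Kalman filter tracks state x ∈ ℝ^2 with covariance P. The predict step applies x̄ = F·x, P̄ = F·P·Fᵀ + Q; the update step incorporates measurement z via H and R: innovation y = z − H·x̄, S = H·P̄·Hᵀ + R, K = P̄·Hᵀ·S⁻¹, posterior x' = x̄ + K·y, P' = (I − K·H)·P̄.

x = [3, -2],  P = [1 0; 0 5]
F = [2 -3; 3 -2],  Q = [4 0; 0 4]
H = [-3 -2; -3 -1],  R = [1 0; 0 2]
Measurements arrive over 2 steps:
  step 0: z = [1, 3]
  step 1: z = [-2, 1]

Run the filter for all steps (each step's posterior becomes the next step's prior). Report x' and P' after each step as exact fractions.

step 0: x' = [-12321/6887, 15428/6887], P' = [4183/6887 -6723/6887; -6723/6887 12297/6887]
step 1: x' = [-2970231/7109137, 9705426/7109137], P' = [3797037/7109137 -6038898/7109137; -6038898/7109137 11135197/7109137]

step 0: x̄ = F·x = [12, 13]
step 0: P̄ = F·P·Fᵀ + Q = [53 36; 36 33]
step 0: y = z − H·x̄ = [63, 52]
step 0: S = H·P̄·Hᵀ + R = [1042 867; 867 728]
step 0: K = P̄·Hᵀ·S⁻¹ = [897/6887 -2913/6887; -4425/6887 3936/6887]
step 0: x' = x̄ + K·y = [-12321/6887, 15428/6887]
step 0: P' = (I − K·H)·P̄ = [4183/6887 -6723/6887; -6723/6887 12297/6887]
step 1: x̄ = F·x = [-70926/6887, -67819/6887]
step 1: P̄ = F·P·Fᵀ + Q = [235629/6887 186279/6887; 186279/6887 195059/6887]
step 1: y = z − H·x̄ = [-362190/6887, -273710/6887]
step 1: S = H·P̄·Hᵀ + R = [5143132/6887 4187290/6887; 4187290/6887 3447168/6887]
step 1: K = P̄·Hᵀ·S⁻¹ = [686685/7109137 -5352213/14218274; -4153700/7109137 6981497/14218274]
step 1: x' = x̄ + K·y = [-2970231/7109137, 9705426/7109137]
step 1: P' = (I − K·H)·P̄ = [3797037/7109137 -6038898/7109137; -6038898/7109137 11135197/7109137]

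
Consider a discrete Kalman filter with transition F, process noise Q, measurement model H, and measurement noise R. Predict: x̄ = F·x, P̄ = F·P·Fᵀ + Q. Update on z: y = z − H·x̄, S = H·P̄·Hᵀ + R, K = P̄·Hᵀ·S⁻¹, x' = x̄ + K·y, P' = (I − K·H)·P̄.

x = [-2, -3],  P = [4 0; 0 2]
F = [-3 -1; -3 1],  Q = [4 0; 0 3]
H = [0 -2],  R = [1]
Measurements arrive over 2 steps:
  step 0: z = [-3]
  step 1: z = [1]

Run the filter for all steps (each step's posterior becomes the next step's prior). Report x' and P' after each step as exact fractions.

step 0: x' = [427/55, 83/55], P' = [2306/165 34/165; 34/165 41/165]
step 1: x' = [-332582/84509, -45766/84509], P' = [692527/84509 20713/84509; 20713/84509 21086/84509]

step 0: x̄ = F·x = [9, 3]
step 0: P̄ = F·P·Fᵀ + Q = [42 34; 34 41]
step 0: y = z − H·x̄ = [3]
step 0: S = H·P̄·Hᵀ + R = [165]
step 0: K = P̄·Hᵀ·S⁻¹ = [-68/165; -82/165]
step 0: x' = x̄ + K·y = [427/55, 83/55]
step 0: P' = (I − K·H)·P̄ = [2306/165 34/165; 34/165 41/165]
step 1: x̄ = F·x = [-124/5, -1198/55]
step 1: P̄ = F·P·Fᵀ + Q = [1969/15 1883/15; 1883/15 21086/165]
step 1: y = z − H·x̄ = [-2341/55]
step 1: S = H·P̄·Hᵀ + R = [84509/165]
step 1: K = P̄·Hᵀ·S⁻¹ = [-41426/84509; -42172/84509]
step 1: x' = x̄ + K·y = [-332582/84509, -45766/84509]
step 1: P' = (I − K·H)·P̄ = [692527/84509 20713/84509; 20713/84509 21086/84509]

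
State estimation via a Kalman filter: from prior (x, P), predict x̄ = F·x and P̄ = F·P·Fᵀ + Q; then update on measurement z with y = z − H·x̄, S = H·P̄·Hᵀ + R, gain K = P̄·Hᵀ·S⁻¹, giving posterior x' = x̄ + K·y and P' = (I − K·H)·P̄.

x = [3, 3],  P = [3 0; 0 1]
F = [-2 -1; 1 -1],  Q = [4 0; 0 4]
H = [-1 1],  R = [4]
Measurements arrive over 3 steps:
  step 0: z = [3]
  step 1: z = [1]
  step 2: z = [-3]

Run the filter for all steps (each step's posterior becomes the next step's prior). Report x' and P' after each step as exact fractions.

step 0: x' = [-73/13, -2], P' = [179/39 7/3; 7/3 11/3]
step 1: x' = [76/231, -1/99], P' = [1732/231 152/33; 152/33 536/99]
step 2: x' = [3829/1530, -227/765], P' = [6274/765 3856/765; 3856/765 1448/255]

step 0: x̄ = F·x = [-9, 0]
step 0: P̄ = F·P·Fᵀ + Q = [17 -5; -5 8]
step 0: y = z − H·x̄ = [-6]
step 0: S = H·P̄·Hᵀ + R = [39]
step 0: K = P̄·Hᵀ·S⁻¹ = [-22/39; 1/3]
step 0: x' = x̄ + K·y = [-73/13, -2]
step 0: P' = (I − K·H)·P̄ = [179/39 7/3; 7/3 11/3]
step 1: x̄ = F·x = [172/13, -47/13]
step 1: P̄ = F·P·Fᵀ + Q = [1379/39 -124/39; -124/39 296/39]
step 1: y = z − H·x̄ = [232/13]
step 1: S = H·P̄·Hᵀ + R = [693/13]
step 1: K = P̄·Hᵀ·S⁻¹ = [-167/231; 20/99]
step 1: x' = x̄ + K·y = [76/231, -1/99]
step 1: P' = (I − K·H)·P̄ = [1732/231 152/33; 152/33 536/99]
step 2: x̄ = F·x = [-449/693, 235/693]
step 2: P̄ = F·P·Fᵀ + Q = [40076/693 -3448/693; -3448/693 5336/693]
step 2: y = z − H·x̄ = [-307/77]
step 2: S = H·P̄·Hᵀ + R = [6120/77]
step 2: K = P̄·Hᵀ·S⁻¹ = [-403/510; 122/765]
step 2: x' = x̄ + K·y = [3829/1530, -227/765]
step 2: P' = (I − K·H)·P̄ = [6274/765 3856/765; 3856/765 1448/255]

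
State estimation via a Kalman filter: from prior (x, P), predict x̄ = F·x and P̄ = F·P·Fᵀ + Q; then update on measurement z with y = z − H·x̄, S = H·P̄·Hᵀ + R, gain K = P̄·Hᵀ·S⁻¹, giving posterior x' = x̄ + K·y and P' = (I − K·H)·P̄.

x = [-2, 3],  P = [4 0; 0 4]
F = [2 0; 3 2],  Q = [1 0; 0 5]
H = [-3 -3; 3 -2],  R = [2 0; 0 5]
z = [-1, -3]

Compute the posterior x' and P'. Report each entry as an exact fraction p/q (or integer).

x' = [-55960/94111, 85779/94111]
P' = [20999/94111 -12729/94111; -12729/94111 25329/94111]

x̄ = F·x = [-4, 0]
P̄ = F·P·Fᵀ + Q = [17 24; 24 57]
y = z − H·x̄ = [-13, 9]
S = H·P̄·Hᵀ + R = [1100 117; 117 98]
K = P̄·Hᵀ·S⁻¹ = [-12405/94111 17691/94111; -18900/94111 -17769/94111]
x' = x̄ + K·y = [-55960/94111, 85779/94111]
P' = (I − K·H)·P̄ = [20999/94111 -12729/94111; -12729/94111 25329/94111]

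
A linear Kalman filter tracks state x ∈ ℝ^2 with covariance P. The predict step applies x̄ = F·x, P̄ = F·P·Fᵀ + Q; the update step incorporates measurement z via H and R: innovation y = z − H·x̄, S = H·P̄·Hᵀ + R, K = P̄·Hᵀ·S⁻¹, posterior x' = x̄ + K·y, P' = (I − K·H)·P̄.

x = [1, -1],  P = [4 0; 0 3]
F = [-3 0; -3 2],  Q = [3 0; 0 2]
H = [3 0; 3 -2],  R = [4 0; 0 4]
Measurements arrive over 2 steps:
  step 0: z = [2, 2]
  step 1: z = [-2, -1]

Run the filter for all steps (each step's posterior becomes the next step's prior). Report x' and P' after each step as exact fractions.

step 0: x' = [639/1060, -587/3180], P' = [231/530 339/530; 339/530 2993/1590]
step 1: x' = [-699354/811763, -1615469/1623526], P' = [298320/811763 381978/811763; 381978/811763 1181054/811763]

step 0: x̄ = F·x = [-3, -5]
step 0: P̄ = F·P·Fᵀ + Q = [39 36; 36 50]
step 0: y = z − H·x̄ = [11, 1]
step 0: S = H·P̄·Hᵀ + R = [355 135; 135 123]
step 0: K = P̄·Hᵀ·S⁻¹ = [693/2120 3/424; 1017/2120 -587/1272]
step 0: x' = x̄ + K·y = [639/1060, -587/3180]
step 0: P' = (I − K·H)·P̄ = [231/530 339/530; 339/530 2993/1590]
step 1: x̄ = F·x = [-1917/1060, -1385/636]
step 1: P̄ = F·P·Fᵀ + Q = [3669/530 9/106; 9/106 1837/318]
step 1: y = z − H·x̄ = [3631/1060, 223/3180]
step 1: S = H·P̄·Hᵀ + R = [35141/530 32751/530; 32751/530 140543/1590]
step 1: K = P̄·Hᵀ·S⁻¹ = [223740/811763 32751/811763; 572967/1623526 -608087/1623526]
step 1: x' = x̄ + K·y = [-699354/811763, -1615469/1623526]
step 1: P' = (I − K·H)·P̄ = [298320/811763 381978/811763; 381978/811763 1181054/811763]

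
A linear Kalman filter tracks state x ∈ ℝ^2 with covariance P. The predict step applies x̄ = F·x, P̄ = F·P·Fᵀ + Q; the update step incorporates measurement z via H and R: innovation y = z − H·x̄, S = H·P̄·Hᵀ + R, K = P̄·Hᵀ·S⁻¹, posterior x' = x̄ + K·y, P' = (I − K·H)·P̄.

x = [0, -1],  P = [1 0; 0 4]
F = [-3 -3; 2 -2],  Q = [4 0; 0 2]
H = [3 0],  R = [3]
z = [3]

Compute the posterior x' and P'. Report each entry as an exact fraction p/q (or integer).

x̄ = F·x = [3, 2]
P̄ = F·P·Fᵀ + Q = [49 18; 18 22]
y = z − H·x̄ = [-6]
S = H·P̄·Hᵀ + R = [444]
K = P̄·Hᵀ·S⁻¹ = [49/148; 9/74]
x' = x̄ + K·y = [75/74, 47/37]
P' = (I − K·H)·P̄ = [49/148 9/74; 9/74 571/37]

x' = [75/74, 47/37]
P' = [49/148 9/74; 9/74 571/37]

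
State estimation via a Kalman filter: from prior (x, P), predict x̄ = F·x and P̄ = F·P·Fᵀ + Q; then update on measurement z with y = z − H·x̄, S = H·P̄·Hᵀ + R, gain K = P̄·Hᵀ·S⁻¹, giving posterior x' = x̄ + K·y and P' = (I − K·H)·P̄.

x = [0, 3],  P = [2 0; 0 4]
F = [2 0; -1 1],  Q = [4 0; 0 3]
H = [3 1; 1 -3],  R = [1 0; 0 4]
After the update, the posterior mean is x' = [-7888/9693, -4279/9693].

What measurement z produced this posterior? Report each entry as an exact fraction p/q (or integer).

x̄ = F·x = [0, 3]
P̄ = F·P·Fᵀ + Q = [12 -4; -4 9]
S = H·P̄·Hᵀ + R = [94 41; 41 121]
K = P̄·Hᵀ·S⁻¹ = [2888/9693 944/9693; 908/9693 -2791/9693]
x' − x̄ = [-7888/9693, -33358/9693] = K·y
y = (KᵀK)⁻¹·Kᵀ·(x' − x̄) = [-6, 10]
z = y + H·x̄ = [-6, 10] + [3, -9] = [-3, 1]

z = [-3, 1]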